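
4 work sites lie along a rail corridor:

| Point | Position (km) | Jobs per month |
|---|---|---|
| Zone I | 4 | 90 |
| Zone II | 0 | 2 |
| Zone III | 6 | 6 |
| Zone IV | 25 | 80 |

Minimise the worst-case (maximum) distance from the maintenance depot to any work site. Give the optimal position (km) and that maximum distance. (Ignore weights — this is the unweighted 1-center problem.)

location 12.5, max distance 12.5

The 1-center on a line is the midpoint of the two extreme points: leftmost at 0, rightmost at 25.
Optimal location = (0 + 25)/2 = 12.5; maximum distance = (25 − 0)/2 = 12.5.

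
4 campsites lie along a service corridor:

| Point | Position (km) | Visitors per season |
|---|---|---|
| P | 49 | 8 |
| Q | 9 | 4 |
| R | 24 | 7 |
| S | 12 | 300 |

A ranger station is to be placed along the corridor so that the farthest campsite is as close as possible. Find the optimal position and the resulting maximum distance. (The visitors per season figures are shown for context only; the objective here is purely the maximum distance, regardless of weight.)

The 1-center on a line is the midpoint of the two extreme points: leftmost at 9, rightmost at 49.
Optimal location = (9 + 49)/2 = 29; maximum distance = (49 − 9)/2 = 20.

location 29, max distance 20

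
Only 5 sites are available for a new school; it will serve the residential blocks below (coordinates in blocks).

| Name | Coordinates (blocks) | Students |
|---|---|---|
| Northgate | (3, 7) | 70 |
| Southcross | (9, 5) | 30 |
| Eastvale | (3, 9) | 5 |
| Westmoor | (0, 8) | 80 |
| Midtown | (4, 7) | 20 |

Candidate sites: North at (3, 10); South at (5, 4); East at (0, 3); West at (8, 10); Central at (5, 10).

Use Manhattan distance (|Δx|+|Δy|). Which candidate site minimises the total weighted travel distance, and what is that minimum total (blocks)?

Total weighted distance at each candidate:
  North (3, 10): total = 1025
  South (5, 4): total = 1335
  East (0, 3): total = 1425
  West (8, 10): total = 1710
  Central (5, 10): total = 1275
Minimum is at North with total 1025 blocks.

North, total 1025 blocks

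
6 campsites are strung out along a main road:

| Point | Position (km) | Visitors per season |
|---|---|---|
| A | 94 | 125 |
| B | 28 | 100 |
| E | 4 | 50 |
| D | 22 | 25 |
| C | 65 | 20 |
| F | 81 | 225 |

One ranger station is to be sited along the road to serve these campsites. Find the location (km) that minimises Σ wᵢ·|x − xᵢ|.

For a sum of weighted absolute distances on a line, the optimum is the weighted median (not the mean). Total weight W = 545; half-weight = 272.5.
Sort by position and accumulate weight:
  km 4 (E, w=50) → cum 50
  km 22 (D, w=25) → cum 75
  km 28 (B, w=100) → cum 175
  km 65 (C, w=20) → cum 195
  km 81 (F, w=225) → cum 420  ≥ 272.5 → median here
  km 94 (A, w=125) → cum 545
Optimal location: km 81.

x = 81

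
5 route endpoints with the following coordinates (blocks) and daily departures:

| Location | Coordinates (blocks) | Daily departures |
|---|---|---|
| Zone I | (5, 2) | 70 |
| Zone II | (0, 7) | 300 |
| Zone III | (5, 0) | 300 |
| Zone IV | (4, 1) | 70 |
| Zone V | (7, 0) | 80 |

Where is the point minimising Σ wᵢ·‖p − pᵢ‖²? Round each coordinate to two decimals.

(3.28, 2.82)

The minimiser of Σwᵢ‖p−pᵢ‖² is the weighted centroid p* = (Σwᵢpᵢ)/(Σwᵢ).
Σwᵢ = 820.
Σwᵢxᵢ = 70·5 + 300·0 + 300·5 + 70·4 + 80·7 = 2690.
Σwᵢyᵢ = 70·2 + 300·7 + 300·0 + 70·1 + 80·0 = 2310.
x* = 2690/820 = 3.28, y* = 2310/820 = 2.82.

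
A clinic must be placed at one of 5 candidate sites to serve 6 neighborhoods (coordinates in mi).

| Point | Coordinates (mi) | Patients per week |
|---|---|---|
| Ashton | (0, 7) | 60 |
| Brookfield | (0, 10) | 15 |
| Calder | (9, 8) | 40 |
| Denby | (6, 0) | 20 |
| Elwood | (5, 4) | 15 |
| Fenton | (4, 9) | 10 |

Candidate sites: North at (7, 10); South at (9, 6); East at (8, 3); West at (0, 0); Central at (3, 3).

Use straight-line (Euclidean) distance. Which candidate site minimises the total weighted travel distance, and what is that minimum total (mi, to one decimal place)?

Total weighted distance at each candidate:
  North (7, 10): total = 1002.6
  South (9, 6): total = 1030.6
  East (8, 3): total = 1091.7
  West (0, 0): total = 1366.2
  Central (3, 3): total = 905.9
Minimum is at Central with total 905.9 mi.

Central, total 905.9 mi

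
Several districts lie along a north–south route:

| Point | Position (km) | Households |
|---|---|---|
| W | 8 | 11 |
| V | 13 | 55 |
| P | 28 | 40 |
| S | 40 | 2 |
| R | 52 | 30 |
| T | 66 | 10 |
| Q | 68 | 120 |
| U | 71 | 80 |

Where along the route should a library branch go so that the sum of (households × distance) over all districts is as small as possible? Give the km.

For a sum of weighted absolute distances on a line, the optimum is the weighted median (not the mean). Total weight W = 348; half-weight = 174.
Sort by position and accumulate weight:
  km 8 (W, w=11) → cum 11
  km 13 (V, w=55) → cum 66
  km 28 (P, w=40) → cum 106
  km 40 (S, w=2) → cum 108
  km 52 (R, w=30) → cum 138
  km 66 (T, w=10) → cum 148
  km 68 (Q, w=120) → cum 268  ≥ 174 → median here
  km 71 (U, w=80) → cum 348
Optimal location: km 68.

x = 68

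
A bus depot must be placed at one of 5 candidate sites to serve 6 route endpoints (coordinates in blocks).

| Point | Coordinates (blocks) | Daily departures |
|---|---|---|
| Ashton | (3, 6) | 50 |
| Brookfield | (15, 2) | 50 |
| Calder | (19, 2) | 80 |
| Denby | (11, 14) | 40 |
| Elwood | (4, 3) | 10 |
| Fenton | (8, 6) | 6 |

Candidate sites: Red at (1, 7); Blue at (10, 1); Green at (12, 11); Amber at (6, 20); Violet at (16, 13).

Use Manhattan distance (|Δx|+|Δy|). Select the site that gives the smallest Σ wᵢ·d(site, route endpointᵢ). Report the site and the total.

Total weighted distance at each candidate:
  Red (1, 7): total = 3738
  Blue (10, 1): total = 2382
  Green (12, 11): total = 2954
  Amber (6, 20): total = 5406
  Violet (16, 13): total = 3270
Minimum is at Blue with total 2382 blocks.

Blue, total 2382 blocks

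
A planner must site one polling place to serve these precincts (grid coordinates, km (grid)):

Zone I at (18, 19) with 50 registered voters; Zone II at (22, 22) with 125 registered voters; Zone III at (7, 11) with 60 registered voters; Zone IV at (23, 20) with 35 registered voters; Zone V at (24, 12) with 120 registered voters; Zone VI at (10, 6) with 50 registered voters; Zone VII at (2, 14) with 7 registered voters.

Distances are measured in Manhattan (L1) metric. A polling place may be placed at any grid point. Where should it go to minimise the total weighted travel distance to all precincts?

Manhattan distance separates: Σwᵢ(|x−xᵢ|+|y−yᵢ|) = Σwᵢ|x−xᵢ| + Σwᵢ|y−yᵢ|, so x and y are optimised independently as 1-D weighted medians.
Total weight W = 447; half = 223.5.
x-coordinate, sorted with cumulative weight:
  x=2 (Zone VII, w=7) cum 7
  x=7 (Zone III, w=60) cum 67
  x=10 (Zone VI, w=50) cum 117
  x=18 (Zone I, w=50) cum 167
  x=22 (Zone II, w=125) cum 292  ← median
  x=23 (Zone IV, w=35) cum 327
  x=24 (Zone V, w=120) cum 447
⇒ x* = 22
y-coordinate, sorted with cumulative weight:
  y=6 (Zone VI, w=50) cum 50
  y=11 (Zone III, w=60) cum 110
  y=12 (Zone V, w=120) cum 230  ← median
  y=14 (Zone VII, w=7) cum 237
  y=19 (Zone I, w=50) cum 287
  y=20 (Zone IV, w=35) cum 322
  y=22 (Zone II, w=125) cum 447
⇒ y* = 12

(22, 12)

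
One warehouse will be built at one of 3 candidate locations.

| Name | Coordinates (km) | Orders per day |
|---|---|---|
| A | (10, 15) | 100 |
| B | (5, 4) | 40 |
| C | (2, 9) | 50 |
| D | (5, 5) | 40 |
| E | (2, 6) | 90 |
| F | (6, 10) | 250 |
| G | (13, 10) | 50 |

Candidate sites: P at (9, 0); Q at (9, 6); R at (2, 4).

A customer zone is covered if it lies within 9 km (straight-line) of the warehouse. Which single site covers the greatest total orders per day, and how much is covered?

Coverage radius r = 9 km; a point is covered iff (Δx)²+(Δy)² ≤ 9² = 81.
  P (9, 0): covers {B, D} → 80
  Q (9, 6): covers {B, C, D, E, F, G} → 520
  R (2, 4): covers {B, C, D, E, F} → 470
Maximum coverage at Q: 520 orders per day.

Q, covering 520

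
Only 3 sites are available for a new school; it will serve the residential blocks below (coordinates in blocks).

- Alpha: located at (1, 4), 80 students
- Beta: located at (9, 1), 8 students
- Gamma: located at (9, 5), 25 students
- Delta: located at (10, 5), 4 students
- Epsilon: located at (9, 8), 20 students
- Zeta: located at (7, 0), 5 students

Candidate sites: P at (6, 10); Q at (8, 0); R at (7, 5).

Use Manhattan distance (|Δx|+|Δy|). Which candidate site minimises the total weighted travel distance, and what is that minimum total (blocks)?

R, total 795 blocks

Total weighted distance at each candidate:
  P (6, 10): total = 1367
  Q (8, 0): total = 1259
  R (7, 5): total = 795
Minimum is at R with total 795 blocks.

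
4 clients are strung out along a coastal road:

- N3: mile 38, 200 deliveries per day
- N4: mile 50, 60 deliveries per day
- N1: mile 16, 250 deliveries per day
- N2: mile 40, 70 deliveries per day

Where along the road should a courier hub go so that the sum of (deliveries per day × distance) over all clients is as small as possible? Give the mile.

For a sum of weighted absolute distances on a line, the optimum is the weighted median (not the mean). Total weight W = 580; half-weight = 290.
Sort by position and accumulate weight:
  mile 16 (N1, w=250) → cum 250
  mile 38 (N3, w=200) → cum 450  ≥ 290 → median here
  mile 40 (N2, w=70) → cum 520
  mile 50 (N4, w=60) → cum 580
Optimal location: mile 38.

x = 38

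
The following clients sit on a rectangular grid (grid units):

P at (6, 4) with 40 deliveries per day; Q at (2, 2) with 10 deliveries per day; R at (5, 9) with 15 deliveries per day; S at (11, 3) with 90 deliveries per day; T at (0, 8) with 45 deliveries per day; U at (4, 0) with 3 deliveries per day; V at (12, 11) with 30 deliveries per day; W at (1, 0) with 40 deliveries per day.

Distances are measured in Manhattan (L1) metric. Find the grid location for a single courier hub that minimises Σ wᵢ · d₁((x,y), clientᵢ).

(6, 3)

Manhattan distance separates: Σwᵢ(|x−xᵢ|+|y−yᵢ|) = Σwᵢ|x−xᵢ| + Σwᵢ|y−yᵢ|, so x and y are optimised independently as 1-D weighted medians.
Total weight W = 273; half = 136.5.
x-coordinate, sorted with cumulative weight:
  x=0 (T, w=45) cum 45
  x=1 (W, w=40) cum 85
  x=2 (Q, w=10) cum 95
  x=4 (U, w=3) cum 98
  x=5 (R, w=15) cum 113
  x=6 (P, w=40) cum 153  ← median
  x=11 (S, w=90) cum 243
  x=12 (V, w=30) cum 273
⇒ x* = 6
y-coordinate, sorted with cumulative weight:
  y=0 (U, w=3) cum 3
  y=0 (W, w=40) cum 43
  y=2 (Q, w=10) cum 53
  y=3 (S, w=90) cum 143  ← median
  y=4 (P, w=40) cum 183
  y=8 (T, w=45) cum 228
  y=9 (R, w=15) cum 243
  y=11 (V, w=30) cum 273
⇒ y* = 3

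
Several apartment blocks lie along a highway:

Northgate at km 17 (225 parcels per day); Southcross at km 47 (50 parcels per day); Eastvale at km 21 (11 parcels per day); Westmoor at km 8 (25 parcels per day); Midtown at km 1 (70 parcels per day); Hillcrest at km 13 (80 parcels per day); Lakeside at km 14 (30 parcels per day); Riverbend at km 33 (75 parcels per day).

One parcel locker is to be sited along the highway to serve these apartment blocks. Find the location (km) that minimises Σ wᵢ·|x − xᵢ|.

x = 17

For a sum of weighted absolute distances on a line, the optimum is the weighted median (not the mean). Total weight W = 566; half-weight = 283.
Sort by position and accumulate weight:
  km 1 (Midtown, w=70) → cum 70
  km 8 (Westmoor, w=25) → cum 95
  km 13 (Hillcrest, w=80) → cum 175
  km 14 (Lakeside, w=30) → cum 205
  km 17 (Northgate, w=225) → cum 430  ≥ 283 → median here
  km 21 (Eastvale, w=11) → cum 441
  km 33 (Riverbend, w=75) → cum 516
  km 47 (Southcross, w=50) → cum 566
Optimal location: km 17.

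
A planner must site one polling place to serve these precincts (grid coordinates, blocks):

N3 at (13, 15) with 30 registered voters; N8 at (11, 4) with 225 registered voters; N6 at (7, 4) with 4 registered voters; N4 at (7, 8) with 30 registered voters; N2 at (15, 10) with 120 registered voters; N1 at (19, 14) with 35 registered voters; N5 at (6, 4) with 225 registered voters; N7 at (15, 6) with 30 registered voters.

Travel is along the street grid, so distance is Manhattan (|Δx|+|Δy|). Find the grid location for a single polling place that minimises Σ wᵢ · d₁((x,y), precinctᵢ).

Manhattan distance separates: Σwᵢ(|x−xᵢ|+|y−yᵢ|) = Σwᵢ|x−xᵢ| + Σwᵢ|y−yᵢ|, so x and y are optimised independently as 1-D weighted medians.
Total weight W = 699; half = 349.5.
x-coordinate, sorted with cumulative weight:
  x=6 (N5, w=225) cum 225
  x=7 (N6, w=4) cum 229
  x=7 (N4, w=30) cum 259
  x=11 (N8, w=225) cum 484  ← median
  x=13 (N3, w=30) cum 514
  x=15 (N2, w=120) cum 634
  x=15 (N7, w=30) cum 664
  x=19 (N1, w=35) cum 699
⇒ x* = 11
y-coordinate, sorted with cumulative weight:
  y=4 (N8, w=225) cum 225
  y=4 (N6, w=4) cum 229
  y=4 (N5, w=225) cum 454  ← median
  y=6 (N7, w=30) cum 484
  y=8 (N4, w=30) cum 514
  y=10 (N2, w=120) cum 634
  y=14 (N1, w=35) cum 669
  y=15 (N3, w=30) cum 699
⇒ y* = 4

(11, 4)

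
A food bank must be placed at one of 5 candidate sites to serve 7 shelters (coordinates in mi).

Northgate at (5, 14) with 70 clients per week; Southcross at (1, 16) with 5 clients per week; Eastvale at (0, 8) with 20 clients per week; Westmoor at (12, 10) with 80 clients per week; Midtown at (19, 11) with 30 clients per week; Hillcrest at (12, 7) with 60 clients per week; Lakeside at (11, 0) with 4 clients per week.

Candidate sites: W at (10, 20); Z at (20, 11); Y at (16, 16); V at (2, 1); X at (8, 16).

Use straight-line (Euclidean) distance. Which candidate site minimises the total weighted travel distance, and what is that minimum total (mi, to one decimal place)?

X, total 2109.1 mi

Total weighted distance at each candidate:
  W (10, 20): total = 2975.3
  Z (20, 11): total = 2842.0
  Y (16, 16): total = 2625.2
  V (2, 1): total = 3558.6
  X (8, 16): total = 2109.1
Minimum is at X with total 2109.1 mi.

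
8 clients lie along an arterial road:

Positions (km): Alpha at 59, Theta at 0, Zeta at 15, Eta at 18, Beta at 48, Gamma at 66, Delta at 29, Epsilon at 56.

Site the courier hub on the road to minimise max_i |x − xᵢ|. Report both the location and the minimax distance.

location 33, max distance 33

The 1-center on a line is the midpoint of the two extreme points: leftmost at 0, rightmost at 66.
Optimal location = (0 + 66)/2 = 33; maximum distance = (66 − 0)/2 = 33.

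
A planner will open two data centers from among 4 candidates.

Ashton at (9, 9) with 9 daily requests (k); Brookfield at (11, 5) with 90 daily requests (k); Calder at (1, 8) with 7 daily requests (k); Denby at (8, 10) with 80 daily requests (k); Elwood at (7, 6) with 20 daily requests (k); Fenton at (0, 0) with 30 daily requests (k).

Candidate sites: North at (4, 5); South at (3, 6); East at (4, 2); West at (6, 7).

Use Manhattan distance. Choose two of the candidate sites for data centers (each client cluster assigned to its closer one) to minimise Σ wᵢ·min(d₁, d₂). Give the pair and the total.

Evaluate every pair (each demand assigned to the nearer of the two):
  {East, West}: total = 1337
  {South, West}: total = 1413
  {North, West}: total = 1427
  {North, East}: total = 1733
  {North, South}: total = 1809
  {South, East}: total = 1899
Best pair: {East, West} with total 1337.

{East, West}, total 1337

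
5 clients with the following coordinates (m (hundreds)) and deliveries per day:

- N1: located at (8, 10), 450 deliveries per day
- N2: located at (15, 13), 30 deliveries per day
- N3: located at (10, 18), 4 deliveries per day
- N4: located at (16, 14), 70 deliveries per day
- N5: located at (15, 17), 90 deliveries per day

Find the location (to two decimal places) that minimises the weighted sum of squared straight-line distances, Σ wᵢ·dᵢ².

The minimiser of Σwᵢ‖p−pᵢ‖² is the weighted centroid p* = (Σwᵢpᵢ)/(Σwᵢ).
Σwᵢ = 644.
Σwᵢxᵢ = 450·8 + 30·15 + 4·10 + 70·16 + 90·15 = 6560.
Σwᵢyᵢ = 450·10 + 30·13 + 4·18 + 70·14 + 90·17 = 7472.
x* = 6560/644 = 10.19, y* = 7472/644 = 11.60.

(10.19, 11.60)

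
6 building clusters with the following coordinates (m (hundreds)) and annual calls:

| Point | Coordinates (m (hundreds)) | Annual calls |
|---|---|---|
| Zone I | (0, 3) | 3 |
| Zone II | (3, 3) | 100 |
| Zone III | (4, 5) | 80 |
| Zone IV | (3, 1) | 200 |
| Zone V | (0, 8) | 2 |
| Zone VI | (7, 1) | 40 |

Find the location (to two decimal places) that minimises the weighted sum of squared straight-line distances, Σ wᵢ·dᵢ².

(3.53, 2.27)

The minimiser of Σwᵢ‖p−pᵢ‖² is the weighted centroid p* = (Σwᵢpᵢ)/(Σwᵢ).
Σwᵢ = 425.
Σwᵢxᵢ = 3·0 + 100·3 + 80·4 + 200·3 + 2·0 + 40·7 = 1500.
Σwᵢyᵢ = 3·3 + 100·3 + 80·5 + 200·1 + 2·8 + 40·1 = 965.
x* = 1500/425 = 3.53, y* = 965/425 = 2.27.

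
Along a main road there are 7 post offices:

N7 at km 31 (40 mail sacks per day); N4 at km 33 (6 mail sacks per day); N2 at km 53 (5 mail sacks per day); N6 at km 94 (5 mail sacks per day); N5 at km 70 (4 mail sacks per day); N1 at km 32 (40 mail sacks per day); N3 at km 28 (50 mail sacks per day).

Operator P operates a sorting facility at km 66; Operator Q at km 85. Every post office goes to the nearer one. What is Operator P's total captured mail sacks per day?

The indifferent point is the midpoint (66+85)/2 = 75.5; post offices left of it (closer to Operator P at 66) go to Operator P, those right go to Operator Q.
  N3 at 28 (w=50) → Operator P
  N7 at 31 (w=40) → Operator P
  N1 at 32 (w=40) → Operator P
  N4 at 33 (w=6) → Operator P
  N2 at 53 (w=5) → Operator P
  N5 at 70 (w=4) → Operator P
  N6 at 94 (w=5) → Operator Q
Operator P captures 145; Operator Q captures 5.

145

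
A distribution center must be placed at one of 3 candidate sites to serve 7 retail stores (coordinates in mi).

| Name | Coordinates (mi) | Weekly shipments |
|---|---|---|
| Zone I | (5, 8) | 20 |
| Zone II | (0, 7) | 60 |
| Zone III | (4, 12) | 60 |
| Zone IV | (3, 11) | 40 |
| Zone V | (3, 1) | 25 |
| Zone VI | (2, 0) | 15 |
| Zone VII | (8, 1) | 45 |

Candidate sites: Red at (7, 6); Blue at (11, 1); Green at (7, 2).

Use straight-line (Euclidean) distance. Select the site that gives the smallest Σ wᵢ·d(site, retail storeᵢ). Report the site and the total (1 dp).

Red, total 1646.1 mi

Total weighted distance at each candidate:
  Red (7, 6): total = 1646.1
  Blue (11, 1): total = 2701.6
  Green (7, 2): total = 1910.5
Minimum is at Red with total 1646.1 mi.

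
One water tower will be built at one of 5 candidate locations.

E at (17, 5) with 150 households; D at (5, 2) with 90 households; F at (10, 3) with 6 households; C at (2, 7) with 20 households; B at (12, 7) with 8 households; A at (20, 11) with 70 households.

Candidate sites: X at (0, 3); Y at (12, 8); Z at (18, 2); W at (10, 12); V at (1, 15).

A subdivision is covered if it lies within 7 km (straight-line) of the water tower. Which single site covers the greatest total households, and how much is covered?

Y, covering 164

Coverage radius r = 7 km; a point is covered iff (Δx)²+(Δy)² ≤ 7² = 49.
  X (0, 3): covers {D, C} → 110
  Y (12, 8): covers {E, F, B} → 164
  Z (18, 2): covers {E} → 150
  W (10, 12): covers {B} → 8
  V (1, 15): covers {none} → 0
Maximum coverage at Y: 164 households.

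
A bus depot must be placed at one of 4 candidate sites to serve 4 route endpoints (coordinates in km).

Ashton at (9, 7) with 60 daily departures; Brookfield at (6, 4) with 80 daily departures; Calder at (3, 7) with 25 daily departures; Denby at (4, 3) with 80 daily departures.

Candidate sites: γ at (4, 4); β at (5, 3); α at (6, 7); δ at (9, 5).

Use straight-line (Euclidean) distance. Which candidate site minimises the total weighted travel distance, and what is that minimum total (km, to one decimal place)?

Total weighted distance at each candidate:
  γ (4, 4): total = 668.9
  β (5, 3): total = 644.4
  α (6, 7): total = 852.8
  δ (9, 5): total = 961.9
Minimum is at β with total 644.4 km.

β, total 644.4 km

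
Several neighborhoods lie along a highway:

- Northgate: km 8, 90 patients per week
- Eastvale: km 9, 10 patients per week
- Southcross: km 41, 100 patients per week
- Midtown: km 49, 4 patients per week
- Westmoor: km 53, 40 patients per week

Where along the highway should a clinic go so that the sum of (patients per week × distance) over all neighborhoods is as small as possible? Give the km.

x = 41

For a sum of weighted absolute distances on a line, the optimum is the weighted median (not the mean). Total weight W = 244; half-weight = 122.
Sort by position and accumulate weight:
  km 8 (Northgate, w=90) → cum 90
  km 9 (Eastvale, w=10) → cum 100
  km 41 (Southcross, w=100) → cum 200  ≥ 122 → median here
  km 49 (Midtown, w=4) → cum 204
  km 53 (Westmoor, w=40) → cum 244
Optimal location: km 41.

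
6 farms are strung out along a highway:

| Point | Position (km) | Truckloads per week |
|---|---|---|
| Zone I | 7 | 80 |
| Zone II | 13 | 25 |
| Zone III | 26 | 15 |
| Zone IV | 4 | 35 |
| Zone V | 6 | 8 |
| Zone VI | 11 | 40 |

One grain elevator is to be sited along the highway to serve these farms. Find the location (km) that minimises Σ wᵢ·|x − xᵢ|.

For a sum of weighted absolute distances on a line, the optimum is the weighted median (not the mean). Total weight W = 203; half-weight = 101.5.
Sort by position and accumulate weight:
  km 4 (Zone IV, w=35) → cum 35
  km 6 (Zone V, w=8) → cum 43
  km 7 (Zone I, w=80) → cum 123  ≥ 101.5 → median here
  km 11 (Zone VI, w=40) → cum 163
  km 13 (Zone II, w=25) → cum 188
  km 26 (Zone III, w=15) → cum 203
Optimal location: km 7.

x = 7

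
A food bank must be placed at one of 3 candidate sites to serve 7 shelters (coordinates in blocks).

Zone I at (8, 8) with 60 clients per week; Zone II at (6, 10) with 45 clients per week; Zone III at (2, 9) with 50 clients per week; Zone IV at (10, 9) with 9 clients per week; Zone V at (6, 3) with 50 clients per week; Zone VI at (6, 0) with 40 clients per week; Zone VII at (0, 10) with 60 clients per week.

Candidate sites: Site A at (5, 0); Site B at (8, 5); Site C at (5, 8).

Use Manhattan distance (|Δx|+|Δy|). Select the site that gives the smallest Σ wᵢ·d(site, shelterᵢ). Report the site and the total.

Site C, total 1649 blocks

Total weighted distance at each candidate:
  Site A (5, 0): total = 3021
  Site B (8, 5): total = 2309
  Site C (5, 8): total = 1649
Minimum is at Site C with total 1649 blocks.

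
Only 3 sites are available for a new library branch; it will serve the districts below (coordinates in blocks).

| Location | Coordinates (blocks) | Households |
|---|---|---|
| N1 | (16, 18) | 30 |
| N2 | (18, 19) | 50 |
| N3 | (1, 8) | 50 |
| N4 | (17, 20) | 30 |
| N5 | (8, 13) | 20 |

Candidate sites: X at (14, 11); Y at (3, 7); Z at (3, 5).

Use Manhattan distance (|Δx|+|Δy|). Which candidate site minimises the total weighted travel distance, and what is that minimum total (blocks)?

X, total 2190 blocks

Total weighted distance at each candidate:
  X (14, 11): total = 2190
  Y (3, 7): total = 3250
  Z (3, 5): total = 3610
Minimum is at X with total 2190 blocks.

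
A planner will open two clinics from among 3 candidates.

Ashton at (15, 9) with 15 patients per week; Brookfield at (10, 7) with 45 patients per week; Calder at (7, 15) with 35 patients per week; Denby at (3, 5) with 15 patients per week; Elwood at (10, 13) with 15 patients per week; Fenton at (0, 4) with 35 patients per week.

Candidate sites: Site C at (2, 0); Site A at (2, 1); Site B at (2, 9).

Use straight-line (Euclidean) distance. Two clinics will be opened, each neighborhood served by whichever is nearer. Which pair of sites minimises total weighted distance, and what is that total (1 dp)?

{Site A, Site B}, total 1161.6

Evaluate every pair (each demand assigned to the nearer of the two):
  {Site A, Site B}: total = 1161.6
  {Site C, Site B}: total = 1192.0
  {Site C, Site A}: total = 1603.7
Best pair: {Site A, Site B} with total 1161.6.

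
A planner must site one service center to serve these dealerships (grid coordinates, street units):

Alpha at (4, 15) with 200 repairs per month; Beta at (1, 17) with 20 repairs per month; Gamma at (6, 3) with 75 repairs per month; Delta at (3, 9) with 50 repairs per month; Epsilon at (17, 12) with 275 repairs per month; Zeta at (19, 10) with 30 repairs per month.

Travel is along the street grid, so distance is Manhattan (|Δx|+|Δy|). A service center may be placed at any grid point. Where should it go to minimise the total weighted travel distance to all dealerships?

(6, 12)

Manhattan distance separates: Σwᵢ(|x−xᵢ|+|y−yᵢ|) = Σwᵢ|x−xᵢ| + Σwᵢ|y−yᵢ|, so x and y are optimised independently as 1-D weighted medians.
Total weight W = 650; half = 325.
x-coordinate, sorted with cumulative weight:
  x=1 (Beta, w=20) cum 20
  x=3 (Delta, w=50) cum 70
  x=4 (Alpha, w=200) cum 270
  x=6 (Gamma, w=75) cum 345  ← median
  x=17 (Epsilon, w=275) cum 620
  x=19 (Zeta, w=30) cum 650
⇒ x* = 6
y-coordinate, sorted with cumulative weight:
  y=3 (Gamma, w=75) cum 75
  y=9 (Delta, w=50) cum 125
  y=10 (Zeta, w=30) cum 155
  y=12 (Epsilon, w=275) cum 430  ← median
  y=15 (Alpha, w=200) cum 630
  y=17 (Beta, w=20) cum 650
⇒ y* = 12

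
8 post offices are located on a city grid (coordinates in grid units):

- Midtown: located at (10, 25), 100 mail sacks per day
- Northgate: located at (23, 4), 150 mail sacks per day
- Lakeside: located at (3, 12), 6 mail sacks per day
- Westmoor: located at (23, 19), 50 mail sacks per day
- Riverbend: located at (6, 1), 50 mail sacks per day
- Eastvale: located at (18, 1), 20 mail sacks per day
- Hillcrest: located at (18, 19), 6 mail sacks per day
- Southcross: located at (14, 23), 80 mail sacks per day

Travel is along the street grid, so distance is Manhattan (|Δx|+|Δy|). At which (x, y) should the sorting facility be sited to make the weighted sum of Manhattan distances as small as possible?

(14, 19)

Manhattan distance separates: Σwᵢ(|x−xᵢ|+|y−yᵢ|) = Σwᵢ|x−xᵢ| + Σwᵢ|y−yᵢ|, so x and y are optimised independently as 1-D weighted medians.
Total weight W = 462; half = 231.
x-coordinate, sorted with cumulative weight:
  x=3 (Lakeside, w=6) cum 6
  x=6 (Riverbend, w=50) cum 56
  x=10 (Midtown, w=100) cum 156
  x=14 (Southcross, w=80) cum 236  ← median
  x=18 (Eastvale, w=20) cum 256
  x=18 (Hillcrest, w=6) cum 262
  x=23 (Northgate, w=150) cum 412
  x=23 (Westmoor, w=50) cum 462
⇒ x* = 14
y-coordinate, sorted with cumulative weight:
  y=1 (Riverbend, w=50) cum 50
  y=1 (Eastvale, w=20) cum 70
  y=4 (Northgate, w=150) cum 220
  y=12 (Lakeside, w=6) cum 226
  y=19 (Westmoor, w=50) cum 276  ← median
  y=19 (Hillcrest, w=6) cum 282
  y=23 (Southcross, w=80) cum 362
  y=25 (Midtown, w=100) cum 462
⇒ y* = 19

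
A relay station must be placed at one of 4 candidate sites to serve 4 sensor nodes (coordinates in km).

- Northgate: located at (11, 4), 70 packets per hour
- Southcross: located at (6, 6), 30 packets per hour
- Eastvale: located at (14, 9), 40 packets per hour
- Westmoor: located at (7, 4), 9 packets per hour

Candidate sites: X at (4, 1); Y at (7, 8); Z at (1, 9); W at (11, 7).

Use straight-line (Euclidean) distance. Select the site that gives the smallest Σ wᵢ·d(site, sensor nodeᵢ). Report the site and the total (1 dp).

W, total 552.2 km

Total weighted distance at each candidate:
  X (4, 1): total = 1245.1
  Y (7, 8): total = 781.9
  Z (1, 9): total = 1547.8
  W (11, 7): total = 552.2
Minimum is at W with total 552.2 km.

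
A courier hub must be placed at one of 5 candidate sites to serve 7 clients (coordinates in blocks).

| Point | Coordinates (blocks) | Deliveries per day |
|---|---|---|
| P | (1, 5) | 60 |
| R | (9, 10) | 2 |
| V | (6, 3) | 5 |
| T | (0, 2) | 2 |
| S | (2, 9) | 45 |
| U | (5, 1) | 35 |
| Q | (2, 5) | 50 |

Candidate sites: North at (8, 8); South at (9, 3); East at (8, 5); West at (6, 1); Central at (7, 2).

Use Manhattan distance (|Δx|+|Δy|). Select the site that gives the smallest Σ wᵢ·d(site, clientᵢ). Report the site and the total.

East, total 1469 blocks

Total weighted distance at each candidate:
  North (8, 8): total = 1784
  South (9, 3): total = 1894
  East (8, 5): total = 1469
  West (6, 1): total = 1563
  Central (7, 2): total = 1629
Minimum is at East with total 1469 blocks.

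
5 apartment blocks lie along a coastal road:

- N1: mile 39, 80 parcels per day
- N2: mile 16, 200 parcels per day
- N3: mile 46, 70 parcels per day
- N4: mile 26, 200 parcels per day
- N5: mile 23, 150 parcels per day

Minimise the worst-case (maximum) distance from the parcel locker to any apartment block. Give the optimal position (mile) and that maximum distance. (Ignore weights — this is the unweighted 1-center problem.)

The 1-center on a line is the midpoint of the two extreme points: leftmost at 16, rightmost at 46.
Optimal location = (16 + 46)/2 = 31; maximum distance = (46 − 16)/2 = 15.

location 31, max distance 15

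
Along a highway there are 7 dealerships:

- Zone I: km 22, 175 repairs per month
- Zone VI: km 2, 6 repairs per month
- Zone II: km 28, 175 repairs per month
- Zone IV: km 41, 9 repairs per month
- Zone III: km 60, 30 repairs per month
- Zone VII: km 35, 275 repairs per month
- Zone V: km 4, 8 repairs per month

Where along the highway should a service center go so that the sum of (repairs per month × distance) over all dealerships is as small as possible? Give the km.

For a sum of weighted absolute distances on a line, the optimum is the weighted median (not the mean). Total weight W = 678; half-weight = 339.
Sort by position and accumulate weight:
  km 2 (Zone VI, w=6) → cum 6
  km 4 (Zone V, w=8) → cum 14
  km 22 (Zone I, w=175) → cum 189
  km 28 (Zone II, w=175) → cum 364  ≥ 339 → median here
  km 35 (Zone VII, w=275) → cum 639
  km 41 (Zone IV, w=9) → cum 648
  km 60 (Zone III, w=30) → cum 678
Optimal location: km 28.

x = 28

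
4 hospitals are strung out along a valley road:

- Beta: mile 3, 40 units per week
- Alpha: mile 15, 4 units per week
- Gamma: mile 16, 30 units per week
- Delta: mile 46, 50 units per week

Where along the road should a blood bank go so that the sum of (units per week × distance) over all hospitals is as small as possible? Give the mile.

For a sum of weighted absolute distances on a line, the optimum is the weighted median (not the mean). Total weight W = 124; half-weight = 62.
Sort by position and accumulate weight:
  mile 3 (Beta, w=40) → cum 40
  mile 15 (Alpha, w=4) → cum 44
  mile 16 (Gamma, w=30) → cum 74  ≥ 62 → median here
  mile 46 (Delta, w=50) → cum 124
Optimal location: mile 16.

x = 16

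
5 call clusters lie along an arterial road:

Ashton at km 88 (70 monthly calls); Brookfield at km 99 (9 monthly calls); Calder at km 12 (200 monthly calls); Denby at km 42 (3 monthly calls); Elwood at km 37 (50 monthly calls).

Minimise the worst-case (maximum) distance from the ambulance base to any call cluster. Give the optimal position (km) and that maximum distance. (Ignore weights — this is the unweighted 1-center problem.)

The 1-center on a line is the midpoint of the two extreme points: leftmost at 12, rightmost at 99.
Optimal location = (12 + 99)/2 = 55.5; maximum distance = (99 − 12)/2 = 43.5.

location 55.5, max distance 43.5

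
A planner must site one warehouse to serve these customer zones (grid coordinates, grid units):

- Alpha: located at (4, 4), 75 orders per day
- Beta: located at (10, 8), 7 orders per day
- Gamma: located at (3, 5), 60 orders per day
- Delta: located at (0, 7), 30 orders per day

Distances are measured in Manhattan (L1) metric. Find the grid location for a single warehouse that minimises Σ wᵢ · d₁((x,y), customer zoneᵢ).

Manhattan distance separates: Σwᵢ(|x−xᵢ|+|y−yᵢ|) = Σwᵢ|x−xᵢ| + Σwᵢ|y−yᵢ|, so x and y are optimised independently as 1-D weighted medians.
Total weight W = 172; half = 86.
x-coordinate, sorted with cumulative weight:
  x=0 (Delta, w=30) cum 30
  x=3 (Gamma, w=60) cum 90  ← median
  x=4 (Alpha, w=75) cum 165
  x=10 (Beta, w=7) cum 172
⇒ x* = 3
y-coordinate, sorted with cumulative weight:
  y=4 (Alpha, w=75) cum 75
  y=5 (Gamma, w=60) cum 135  ← median
  y=7 (Delta, w=30) cum 165
  y=8 (Beta, w=7) cum 172
⇒ y* = 5

(3, 5)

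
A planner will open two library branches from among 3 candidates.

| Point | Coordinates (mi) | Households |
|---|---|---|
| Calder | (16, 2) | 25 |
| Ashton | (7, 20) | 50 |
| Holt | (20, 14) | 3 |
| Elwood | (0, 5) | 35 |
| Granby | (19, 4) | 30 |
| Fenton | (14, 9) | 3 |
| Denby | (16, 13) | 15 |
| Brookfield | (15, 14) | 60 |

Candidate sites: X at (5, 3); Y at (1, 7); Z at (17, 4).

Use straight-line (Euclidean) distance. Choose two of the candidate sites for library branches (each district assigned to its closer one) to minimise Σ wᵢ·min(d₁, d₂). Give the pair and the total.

Evaluate every pair (each demand assigned to the nearer of the two):
  {Y, Z}: total = 1706.6
  {X, Z}: total = 1956.8
  {X, Y}: total = 2694.6
Best pair: {Y, Z} with total 1706.6.

{Y, Z}, total 1706.6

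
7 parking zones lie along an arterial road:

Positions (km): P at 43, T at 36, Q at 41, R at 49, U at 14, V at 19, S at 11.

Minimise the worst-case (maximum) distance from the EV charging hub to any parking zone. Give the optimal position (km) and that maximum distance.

location 30, max distance 19

The 1-center on a line is the midpoint of the two extreme points: leftmost at 11, rightmost at 49.
Optimal location = (11 + 49)/2 = 30; maximum distance = (49 − 11)/2 = 19.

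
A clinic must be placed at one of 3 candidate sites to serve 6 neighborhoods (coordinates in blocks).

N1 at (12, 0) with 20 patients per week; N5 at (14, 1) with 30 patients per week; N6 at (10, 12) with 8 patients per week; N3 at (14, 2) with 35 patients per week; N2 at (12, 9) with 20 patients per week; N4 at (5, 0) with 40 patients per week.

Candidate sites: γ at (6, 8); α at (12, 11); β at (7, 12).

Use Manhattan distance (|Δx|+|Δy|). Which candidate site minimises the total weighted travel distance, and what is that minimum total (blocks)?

Total weighted distance at each candidate:
  γ (6, 8): total = 1784
  α (12, 11): total = 1749
  β (7, 12): total = 2219
Minimum is at α with total 1749 blocks.

α, total 1749 blocks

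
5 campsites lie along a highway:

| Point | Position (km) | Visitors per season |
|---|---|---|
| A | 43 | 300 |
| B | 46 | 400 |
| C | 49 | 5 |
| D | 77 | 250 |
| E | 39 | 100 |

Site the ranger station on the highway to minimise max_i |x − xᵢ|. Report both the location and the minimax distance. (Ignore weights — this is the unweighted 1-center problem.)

The 1-center on a line is the midpoint of the two extreme points: leftmost at 39, rightmost at 77.
Optimal location = (39 + 77)/2 = 58; maximum distance = (77 − 39)/2 = 19.

location 58, max distance 19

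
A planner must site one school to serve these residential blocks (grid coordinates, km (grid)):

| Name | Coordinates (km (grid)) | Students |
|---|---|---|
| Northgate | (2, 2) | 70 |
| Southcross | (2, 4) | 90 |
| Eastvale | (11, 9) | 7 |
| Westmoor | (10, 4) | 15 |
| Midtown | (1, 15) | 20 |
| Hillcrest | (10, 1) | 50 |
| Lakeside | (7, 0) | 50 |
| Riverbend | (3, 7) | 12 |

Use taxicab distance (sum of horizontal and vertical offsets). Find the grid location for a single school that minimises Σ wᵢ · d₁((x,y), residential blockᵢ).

(2, 2)

Manhattan distance separates: Σwᵢ(|x−xᵢ|+|y−yᵢ|) = Σwᵢ|x−xᵢ| + Σwᵢ|y−yᵢ|, so x and y are optimised independently as 1-D weighted medians.
Total weight W = 314; half = 157.
x-coordinate, sorted with cumulative weight:
  x=1 (Midtown, w=20) cum 20
  x=2 (Northgate, w=70) cum 90
  x=2 (Southcross, w=90) cum 180  ← median
  x=3 (Riverbend, w=12) cum 192
  x=7 (Lakeside, w=50) cum 242
  x=10 (Westmoor, w=15) cum 257
  x=10 (Hillcrest, w=50) cum 307
  x=11 (Eastvale, w=7) cum 314
⇒ x* = 2
y-coordinate, sorted with cumulative weight:
  y=0 (Lakeside, w=50) cum 50
  y=1 (Hillcrest, w=50) cum 100
  y=2 (Northgate, w=70) cum 170  ← median
  y=4 (Southcross, w=90) cum 260
  y=4 (Westmoor, w=15) cum 275
  y=7 (Riverbend, w=12) cum 287
  y=9 (Eastvale, w=7) cum 294
  y=15 (Midtown, w=20) cum 314
⇒ y* = 2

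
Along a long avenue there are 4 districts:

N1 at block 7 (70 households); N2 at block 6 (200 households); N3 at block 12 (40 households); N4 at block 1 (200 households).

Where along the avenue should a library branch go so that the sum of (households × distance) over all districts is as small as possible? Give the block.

For a sum of weighted absolute distances on a line, the optimum is the weighted median (not the mean). Total weight W = 510; half-weight = 255.
Sort by position and accumulate weight:
  block 1 (N4, w=200) → cum 200
  block 6 (N2, w=200) → cum 400  ≥ 255 → median here
  block 7 (N1, w=70) → cum 470
  block 12 (N3, w=40) → cum 510
Optimal location: block 6.

x = 6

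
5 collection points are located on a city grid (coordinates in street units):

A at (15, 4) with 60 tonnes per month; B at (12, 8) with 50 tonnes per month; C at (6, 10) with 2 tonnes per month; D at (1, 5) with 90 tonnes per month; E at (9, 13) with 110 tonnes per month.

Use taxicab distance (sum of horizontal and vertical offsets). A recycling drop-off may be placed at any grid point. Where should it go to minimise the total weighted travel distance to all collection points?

Manhattan distance separates: Σwᵢ(|x−xᵢ|+|y−yᵢ|) = Σwᵢ|x−xᵢ| + Σwᵢ|y−yᵢ|, so x and y are optimised independently as 1-D weighted medians.
Total weight W = 312; half = 156.
x-coordinate, sorted with cumulative weight:
  x=1 (D, w=90) cum 90
  x=6 (C, w=2) cum 92
  x=9 (E, w=110) cum 202  ← median
  x=12 (B, w=50) cum 252
  x=15 (A, w=60) cum 312
⇒ x* = 9
y-coordinate, sorted with cumulative weight:
  y=4 (A, w=60) cum 60
  y=5 (D, w=90) cum 150
  y=8 (B, w=50) cum 200  ← median
  y=10 (C, w=2) cum 202
  y=13 (E, w=110) cum 312
⇒ y* = 8

(9, 8)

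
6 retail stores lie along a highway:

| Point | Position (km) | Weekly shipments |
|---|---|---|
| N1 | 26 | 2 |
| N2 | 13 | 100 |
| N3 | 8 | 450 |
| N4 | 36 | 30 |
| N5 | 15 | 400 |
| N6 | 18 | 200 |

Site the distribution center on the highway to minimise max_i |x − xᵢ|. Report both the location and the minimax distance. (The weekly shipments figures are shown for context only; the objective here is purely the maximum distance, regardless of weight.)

The 1-center on a line is the midpoint of the two extreme points: leftmost at 8, rightmost at 36.
Optimal location = (8 + 36)/2 = 22; maximum distance = (36 − 8)/2 = 14.

location 22, max distance 14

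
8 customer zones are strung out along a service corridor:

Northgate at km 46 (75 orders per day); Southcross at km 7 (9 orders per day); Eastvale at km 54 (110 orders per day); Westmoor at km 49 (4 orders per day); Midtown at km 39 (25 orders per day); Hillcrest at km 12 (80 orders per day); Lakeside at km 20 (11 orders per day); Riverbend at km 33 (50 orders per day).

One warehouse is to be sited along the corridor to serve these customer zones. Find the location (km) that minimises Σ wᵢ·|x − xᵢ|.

For a sum of weighted absolute distances on a line, the optimum is the weighted median (not the mean). Total weight W = 364; half-weight = 182.
Sort by position and accumulate weight:
  km 7 (Southcross, w=9) → cum 9
  km 12 (Hillcrest, w=80) → cum 89
  km 20 (Lakeside, w=11) → cum 100
  km 33 (Riverbend, w=50) → cum 150
  km 39 (Midtown, w=25) → cum 175
  km 46 (Northgate, w=75) → cum 250  ≥ 182 → median here
  km 49 (Westmoor, w=4) → cum 254
  km 54 (Eastvale, w=110) → cum 364
Optimal location: km 46.

x = 46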